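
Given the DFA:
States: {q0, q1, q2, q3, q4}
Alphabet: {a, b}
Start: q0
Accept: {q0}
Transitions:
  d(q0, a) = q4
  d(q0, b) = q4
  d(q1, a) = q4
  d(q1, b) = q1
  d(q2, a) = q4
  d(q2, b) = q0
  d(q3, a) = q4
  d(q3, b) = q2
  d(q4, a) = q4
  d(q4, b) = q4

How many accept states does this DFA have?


Accept states listed: {q0}
Counting: q0(1)

1


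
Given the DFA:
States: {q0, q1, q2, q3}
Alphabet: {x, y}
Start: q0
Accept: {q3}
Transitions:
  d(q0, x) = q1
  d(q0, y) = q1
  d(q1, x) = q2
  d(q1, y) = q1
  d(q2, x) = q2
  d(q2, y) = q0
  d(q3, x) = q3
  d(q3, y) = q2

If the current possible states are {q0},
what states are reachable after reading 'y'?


Apply transition on 'y' from each current state:
  d(q0, y) = q1

{q1}


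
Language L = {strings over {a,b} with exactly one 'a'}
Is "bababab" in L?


count('a') = 3

No, "bababab" is not in L


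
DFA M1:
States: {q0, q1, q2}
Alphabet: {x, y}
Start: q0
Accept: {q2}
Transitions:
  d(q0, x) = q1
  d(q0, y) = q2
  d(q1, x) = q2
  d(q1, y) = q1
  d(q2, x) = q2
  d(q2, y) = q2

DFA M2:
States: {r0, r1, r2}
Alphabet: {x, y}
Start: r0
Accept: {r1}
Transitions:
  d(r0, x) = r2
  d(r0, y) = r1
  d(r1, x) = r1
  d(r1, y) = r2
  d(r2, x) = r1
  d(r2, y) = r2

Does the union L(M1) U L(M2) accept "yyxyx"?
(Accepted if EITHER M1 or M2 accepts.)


M1: final=q2 accepted=True
M2: final=r1 accepted=True

Yes, union accepts


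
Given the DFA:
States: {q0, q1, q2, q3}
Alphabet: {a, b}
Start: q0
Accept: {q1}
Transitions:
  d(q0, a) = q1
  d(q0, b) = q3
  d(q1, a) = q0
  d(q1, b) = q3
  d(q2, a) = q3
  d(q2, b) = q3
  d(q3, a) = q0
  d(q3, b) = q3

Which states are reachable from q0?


BFS from q0:
  layer 0: {q0}
  layer 1: {q1, q3}

{q0, q1, q3}


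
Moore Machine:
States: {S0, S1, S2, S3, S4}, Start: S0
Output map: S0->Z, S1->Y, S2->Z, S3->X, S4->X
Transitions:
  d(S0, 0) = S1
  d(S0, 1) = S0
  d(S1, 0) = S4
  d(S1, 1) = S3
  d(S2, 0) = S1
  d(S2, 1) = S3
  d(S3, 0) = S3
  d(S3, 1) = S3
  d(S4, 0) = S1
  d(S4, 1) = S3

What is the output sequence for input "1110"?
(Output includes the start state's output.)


Start: S0 (output Z)
  --1--> S0 (output Z)
  --1--> S0 (output Z)
  --1--> S0 (output Z)
  --0--> S1 (output Y)

"ZZZZY"


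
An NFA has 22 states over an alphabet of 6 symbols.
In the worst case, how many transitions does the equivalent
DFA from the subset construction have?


Subset construction: one DFA state per subset of NFA states = 2^22 = 4194304 states.
Each DFA state has 6 outgoing transitions: 4194304 * 6 = 25165824

25165824


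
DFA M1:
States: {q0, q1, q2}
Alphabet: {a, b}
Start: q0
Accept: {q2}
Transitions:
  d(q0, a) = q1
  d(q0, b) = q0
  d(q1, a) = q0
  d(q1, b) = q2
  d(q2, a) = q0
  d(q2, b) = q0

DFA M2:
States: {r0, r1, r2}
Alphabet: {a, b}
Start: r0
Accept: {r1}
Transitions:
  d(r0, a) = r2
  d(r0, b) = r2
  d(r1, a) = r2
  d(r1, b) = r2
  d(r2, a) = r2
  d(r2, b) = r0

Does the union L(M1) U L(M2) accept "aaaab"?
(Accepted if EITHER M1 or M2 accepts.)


M1: final=q0 accepted=False
M2: final=r0 accepted=False

No, union rejects (neither accepts)


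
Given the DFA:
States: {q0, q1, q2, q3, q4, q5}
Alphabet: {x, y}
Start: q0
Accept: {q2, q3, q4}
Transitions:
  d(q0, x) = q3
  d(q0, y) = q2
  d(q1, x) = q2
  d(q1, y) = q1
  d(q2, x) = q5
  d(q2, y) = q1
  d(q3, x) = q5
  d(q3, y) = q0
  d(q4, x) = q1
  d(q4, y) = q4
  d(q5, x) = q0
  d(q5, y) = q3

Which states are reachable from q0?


BFS from q0:
  layer 0: {q0}
  layer 1: {q2, q3}
  layer 2: {q1, q5}

{q0, q1, q2, q3, q5}


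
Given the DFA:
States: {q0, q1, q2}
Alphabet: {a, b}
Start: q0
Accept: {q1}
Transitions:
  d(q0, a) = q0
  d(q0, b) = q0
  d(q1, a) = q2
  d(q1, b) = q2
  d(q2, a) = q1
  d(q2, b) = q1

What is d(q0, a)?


Looking up transition d(q0, a)

q0


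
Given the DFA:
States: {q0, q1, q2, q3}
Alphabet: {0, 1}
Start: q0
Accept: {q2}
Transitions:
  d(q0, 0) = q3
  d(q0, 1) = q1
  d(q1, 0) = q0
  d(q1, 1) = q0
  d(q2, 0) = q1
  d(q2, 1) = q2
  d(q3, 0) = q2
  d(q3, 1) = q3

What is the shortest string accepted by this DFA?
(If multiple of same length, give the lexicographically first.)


BFS by string length (lex-first path to each state shown):
  len 0: q0<-""
  len 1: q1<-"1", q3<-"0"
  len 2: q0<-"10", q2<-"00", q3<-"01"
Found accept state at length 2.

"00"


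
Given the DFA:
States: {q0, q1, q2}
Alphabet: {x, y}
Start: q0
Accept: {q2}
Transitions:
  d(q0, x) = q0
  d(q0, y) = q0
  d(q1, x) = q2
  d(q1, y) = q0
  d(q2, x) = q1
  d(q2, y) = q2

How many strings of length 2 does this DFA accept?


Enumerating all length-2 strings:
  "xx" -> q0 [reject]
  "xy" -> q0 [reject]
  "yx" -> q0 [reject]
  "yy" -> q0 [reject]

0 out of 4


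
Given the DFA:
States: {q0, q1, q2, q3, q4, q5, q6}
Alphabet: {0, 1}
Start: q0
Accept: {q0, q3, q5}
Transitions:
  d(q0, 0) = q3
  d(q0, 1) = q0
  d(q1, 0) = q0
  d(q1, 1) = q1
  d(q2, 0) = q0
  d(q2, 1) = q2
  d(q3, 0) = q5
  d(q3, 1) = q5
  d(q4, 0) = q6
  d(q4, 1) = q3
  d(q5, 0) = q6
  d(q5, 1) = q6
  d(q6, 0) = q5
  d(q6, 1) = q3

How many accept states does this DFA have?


Accept states listed: {q0, q3, q5}
Counting: q0(1) q3(2) q5(3)

3


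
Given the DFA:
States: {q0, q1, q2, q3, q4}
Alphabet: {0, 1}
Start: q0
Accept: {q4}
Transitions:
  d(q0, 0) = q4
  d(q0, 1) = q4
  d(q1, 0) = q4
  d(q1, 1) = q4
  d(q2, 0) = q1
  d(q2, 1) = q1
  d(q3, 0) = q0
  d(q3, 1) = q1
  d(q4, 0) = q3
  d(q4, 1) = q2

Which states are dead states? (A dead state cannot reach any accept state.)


Forward reachability from each state:
  q0 -> reaches accept state q4 (live)
  q1 -> reaches accept state q4 (live)
  q2 -> reaches accept state q4 (live)
  q3 -> reaches accept state q4 (live)
  q4 -> reaches accept state q4 (live)

None (all states can reach an accept state)


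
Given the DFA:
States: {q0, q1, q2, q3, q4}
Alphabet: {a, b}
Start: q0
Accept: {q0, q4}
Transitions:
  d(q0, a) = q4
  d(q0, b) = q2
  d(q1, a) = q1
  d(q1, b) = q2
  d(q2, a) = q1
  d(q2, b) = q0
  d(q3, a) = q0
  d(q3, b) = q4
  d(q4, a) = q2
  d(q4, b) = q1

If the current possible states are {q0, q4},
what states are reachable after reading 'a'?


Apply transition on 'a' from each current state:
  d(q0, a) = q4
  d(q4, a) = q2

{q2, q4}


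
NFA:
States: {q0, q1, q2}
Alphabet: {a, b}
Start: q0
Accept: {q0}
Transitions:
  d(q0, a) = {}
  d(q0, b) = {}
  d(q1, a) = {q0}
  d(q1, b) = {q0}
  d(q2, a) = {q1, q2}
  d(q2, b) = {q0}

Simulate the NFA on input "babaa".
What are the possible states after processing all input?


Start: {q0}
  --b--> {}
  --a--> {}
  --b--> {}
  --a--> {}
  --a--> {}

{} (empty set, no valid transitions)


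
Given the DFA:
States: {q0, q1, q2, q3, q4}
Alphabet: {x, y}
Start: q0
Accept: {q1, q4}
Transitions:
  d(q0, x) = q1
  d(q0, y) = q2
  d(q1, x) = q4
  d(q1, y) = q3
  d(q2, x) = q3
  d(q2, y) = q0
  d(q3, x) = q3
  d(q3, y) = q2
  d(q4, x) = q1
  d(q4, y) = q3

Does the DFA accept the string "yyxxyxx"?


Trace: q0 -> q2 -> q0 -> q1 -> q4 -> q3 -> q3 -> q3
Final state: q3
Accept states: {q1, q4}

No, rejected (final state q3 is not an accept state)


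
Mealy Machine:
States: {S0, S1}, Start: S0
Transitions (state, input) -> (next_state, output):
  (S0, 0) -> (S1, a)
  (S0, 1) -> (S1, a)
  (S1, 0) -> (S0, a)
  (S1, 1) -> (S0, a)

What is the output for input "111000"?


Step-by-step:
  (S0, 1) -> (S1, a)
  (S1, 1) -> (S0, a)
  (S0, 1) -> (S1, a)
  (S1, 0) -> (S0, a)
  (S0, 0) -> (S1, a)
  (S1, 0) -> (S0, a)

"aaaaaa"


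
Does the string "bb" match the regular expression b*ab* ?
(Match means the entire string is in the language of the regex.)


|string| = 2; first = 'b'; last = 'b'

No, "bb" does not match b*ab*


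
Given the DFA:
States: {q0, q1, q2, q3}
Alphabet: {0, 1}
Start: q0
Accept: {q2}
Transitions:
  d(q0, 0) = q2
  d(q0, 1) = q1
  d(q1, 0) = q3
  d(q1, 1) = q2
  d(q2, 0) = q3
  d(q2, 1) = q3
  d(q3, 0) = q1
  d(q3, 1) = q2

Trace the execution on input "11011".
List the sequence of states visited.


Input: 11011
d(q0, 1) = q1
d(q1, 1) = q2
d(q2, 0) = q3
d(q3, 1) = q2
d(q2, 1) = q3


q0 -> q1 -> q2 -> q3 -> q2 -> q3


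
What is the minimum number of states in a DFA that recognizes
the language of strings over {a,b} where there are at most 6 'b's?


States: count = 0, 1, ..., 6 (all accepting; 7 states), plus a dead state for count > 6.
Total: 7 + 1 = 8.

8


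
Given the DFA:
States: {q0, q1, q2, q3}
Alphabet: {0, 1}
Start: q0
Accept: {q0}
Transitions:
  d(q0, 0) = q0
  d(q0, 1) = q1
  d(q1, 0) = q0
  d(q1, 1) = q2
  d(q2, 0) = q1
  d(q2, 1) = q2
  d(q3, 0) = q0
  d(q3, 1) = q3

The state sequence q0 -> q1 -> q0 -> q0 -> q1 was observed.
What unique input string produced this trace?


Trace back each transition to find the symbol:
  q0 --[1]--> q1
  q1 --[0]--> q0
  q0 --[0]--> q0
  q0 --[1]--> q1

"1001"


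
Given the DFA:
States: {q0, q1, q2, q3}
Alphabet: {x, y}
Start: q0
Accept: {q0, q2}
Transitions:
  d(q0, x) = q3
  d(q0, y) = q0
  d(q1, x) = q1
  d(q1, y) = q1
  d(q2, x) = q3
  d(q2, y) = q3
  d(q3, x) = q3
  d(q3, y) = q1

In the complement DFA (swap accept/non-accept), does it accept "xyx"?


Trace: q0 -> q3 -> q1 -> q1
Final: q1
Original accept: {q0, q2}
Complement: q1 is not in original accept

Yes, complement accepts (original rejects)


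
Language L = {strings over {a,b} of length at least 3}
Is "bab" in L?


length = 3

Yes, "bab" is in L


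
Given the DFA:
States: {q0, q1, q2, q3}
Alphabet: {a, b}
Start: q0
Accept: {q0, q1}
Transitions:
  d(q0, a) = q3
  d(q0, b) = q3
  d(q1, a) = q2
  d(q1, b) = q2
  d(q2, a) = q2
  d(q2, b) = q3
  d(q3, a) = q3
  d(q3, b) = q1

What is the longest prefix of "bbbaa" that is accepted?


Run the DFA, marking each prefix where the state is accepting:
  "" -> q0 [accept]
  "b" -> q3 [reject]
  "bb" -> q1 [accept]
  "bbb" -> q2 [reject]
  "bbba" -> q2 [reject]
  "bbbaa" -> q2 [reject]

"bb"


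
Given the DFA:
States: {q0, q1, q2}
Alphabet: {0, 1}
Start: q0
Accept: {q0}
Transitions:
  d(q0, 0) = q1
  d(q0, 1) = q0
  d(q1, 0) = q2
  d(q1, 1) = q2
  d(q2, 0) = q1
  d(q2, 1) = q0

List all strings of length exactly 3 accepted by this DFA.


All strings of length 3: 8 total
Accepted: 3

"001", "011", "111"


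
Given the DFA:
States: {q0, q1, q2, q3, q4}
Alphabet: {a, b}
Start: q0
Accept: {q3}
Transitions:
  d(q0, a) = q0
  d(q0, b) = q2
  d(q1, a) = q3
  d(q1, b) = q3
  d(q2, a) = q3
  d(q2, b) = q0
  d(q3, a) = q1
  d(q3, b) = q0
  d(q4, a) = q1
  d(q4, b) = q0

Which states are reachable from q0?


BFS from q0:
  layer 0: {q0}
  layer 1: {q2}
  layer 2: {q3}
  layer 3: {q1}

{q0, q1, q2, q3}


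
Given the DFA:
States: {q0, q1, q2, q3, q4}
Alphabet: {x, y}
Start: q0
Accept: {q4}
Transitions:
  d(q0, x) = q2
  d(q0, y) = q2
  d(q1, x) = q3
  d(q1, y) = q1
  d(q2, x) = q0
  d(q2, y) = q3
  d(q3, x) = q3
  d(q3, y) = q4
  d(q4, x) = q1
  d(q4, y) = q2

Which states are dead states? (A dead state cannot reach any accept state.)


Forward reachability from each state:
  q0 -> reaches accept state q4 (live)
  q1 -> reaches accept state q4 (live)
  q2 -> reaches accept state q4 (live)
  q3 -> reaches accept state q4 (live)
  q4 -> reaches accept state q4 (live)

None (all states can reach an accept state)


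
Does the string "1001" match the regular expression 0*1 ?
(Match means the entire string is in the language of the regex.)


|string| = 4; first = '1'; last = '1'

No, "1001" does not match 0*1


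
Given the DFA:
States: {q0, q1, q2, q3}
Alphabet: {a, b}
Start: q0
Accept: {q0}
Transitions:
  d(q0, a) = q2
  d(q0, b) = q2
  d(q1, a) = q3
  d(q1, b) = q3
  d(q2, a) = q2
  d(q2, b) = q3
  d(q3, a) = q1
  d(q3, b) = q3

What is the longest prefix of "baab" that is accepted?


Run the DFA, marking each prefix where the state is accepting:
  "" -> q0 [accept]
  "b" -> q2 [reject]
  "ba" -> q2 [reject]
  "baa" -> q2 [reject]
  "baab" -> q3 [reject]

""


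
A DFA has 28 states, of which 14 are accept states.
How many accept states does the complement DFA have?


Complement swaps accept and non-accept states.
28 - 14 = 14

14


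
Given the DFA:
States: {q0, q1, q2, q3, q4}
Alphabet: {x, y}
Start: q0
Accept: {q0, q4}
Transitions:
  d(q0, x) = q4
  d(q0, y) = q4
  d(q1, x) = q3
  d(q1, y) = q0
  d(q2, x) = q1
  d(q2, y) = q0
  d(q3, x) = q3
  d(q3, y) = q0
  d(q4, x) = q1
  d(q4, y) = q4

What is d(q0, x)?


Looking up transition d(q0, x)

q4


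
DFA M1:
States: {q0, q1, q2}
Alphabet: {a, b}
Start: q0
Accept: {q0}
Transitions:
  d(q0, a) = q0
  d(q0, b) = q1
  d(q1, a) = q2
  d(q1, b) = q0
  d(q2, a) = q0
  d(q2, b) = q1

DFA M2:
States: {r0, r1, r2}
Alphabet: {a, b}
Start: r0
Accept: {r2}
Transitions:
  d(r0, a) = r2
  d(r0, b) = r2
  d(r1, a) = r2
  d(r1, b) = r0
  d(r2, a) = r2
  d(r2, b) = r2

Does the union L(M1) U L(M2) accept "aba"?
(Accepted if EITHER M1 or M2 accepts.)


M1: final=q2 accepted=False
M2: final=r2 accepted=True

Yes, union accepts


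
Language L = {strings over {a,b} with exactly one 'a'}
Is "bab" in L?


count('a') = 1

Yes, "bab" is in L


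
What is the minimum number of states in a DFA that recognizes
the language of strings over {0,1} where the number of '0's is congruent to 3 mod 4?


States track (count of '0') mod 4.
Need 4 states: one per remainder 0..3; accept = remainder 3.

4


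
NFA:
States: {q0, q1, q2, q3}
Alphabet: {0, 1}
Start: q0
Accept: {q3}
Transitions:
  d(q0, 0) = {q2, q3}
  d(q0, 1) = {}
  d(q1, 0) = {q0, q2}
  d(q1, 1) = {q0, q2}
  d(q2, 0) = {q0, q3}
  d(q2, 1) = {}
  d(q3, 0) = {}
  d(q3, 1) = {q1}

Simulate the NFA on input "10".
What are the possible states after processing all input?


Start: {q0}
  --1--> {}
  --0--> {}

{} (empty set, no valid transitions)


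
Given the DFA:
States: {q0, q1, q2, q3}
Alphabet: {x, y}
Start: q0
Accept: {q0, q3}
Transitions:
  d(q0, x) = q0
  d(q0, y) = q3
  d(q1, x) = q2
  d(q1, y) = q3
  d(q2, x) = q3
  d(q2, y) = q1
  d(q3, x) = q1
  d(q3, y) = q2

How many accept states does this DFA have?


Accept states listed: {q0, q3}
Counting: q0(1) q3(2)

2


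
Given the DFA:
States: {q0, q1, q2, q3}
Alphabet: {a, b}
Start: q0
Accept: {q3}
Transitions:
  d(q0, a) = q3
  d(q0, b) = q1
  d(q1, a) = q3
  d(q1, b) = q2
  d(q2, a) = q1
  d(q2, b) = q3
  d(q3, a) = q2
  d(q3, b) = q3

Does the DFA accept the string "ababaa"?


Trace: q0 -> q3 -> q3 -> q2 -> q3 -> q2 -> q1
Final state: q1
Accept states: {q3}

No, rejected (final state q1 is not an accept state)


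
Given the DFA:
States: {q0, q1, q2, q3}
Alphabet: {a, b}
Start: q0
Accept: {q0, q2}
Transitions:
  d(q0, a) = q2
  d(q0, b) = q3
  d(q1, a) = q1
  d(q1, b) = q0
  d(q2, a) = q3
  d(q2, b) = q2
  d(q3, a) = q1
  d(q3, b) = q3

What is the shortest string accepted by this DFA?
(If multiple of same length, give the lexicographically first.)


BFS by string length (lex-first path to each state shown):
  len 0: q0<-""
Found accept state at length 0.

"" (empty string)


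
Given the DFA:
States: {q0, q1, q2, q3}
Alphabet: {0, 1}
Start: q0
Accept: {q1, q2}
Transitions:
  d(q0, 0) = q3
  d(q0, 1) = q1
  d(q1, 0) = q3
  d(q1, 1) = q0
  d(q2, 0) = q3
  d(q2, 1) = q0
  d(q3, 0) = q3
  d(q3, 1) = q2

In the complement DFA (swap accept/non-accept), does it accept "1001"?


Trace: q0 -> q1 -> q3 -> q3 -> q2
Final: q2
Original accept: {q1, q2}
Complement: q2 is in original accept

No, complement rejects (original accepts)


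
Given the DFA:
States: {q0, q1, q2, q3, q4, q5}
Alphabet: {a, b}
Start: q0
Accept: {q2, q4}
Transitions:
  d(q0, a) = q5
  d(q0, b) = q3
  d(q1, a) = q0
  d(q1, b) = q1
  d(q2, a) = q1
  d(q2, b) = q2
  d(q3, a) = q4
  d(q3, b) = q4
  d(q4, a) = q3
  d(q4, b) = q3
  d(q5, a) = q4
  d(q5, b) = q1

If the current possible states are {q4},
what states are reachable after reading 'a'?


Apply transition on 'a' from each current state:
  d(q4, a) = q3

{q3}


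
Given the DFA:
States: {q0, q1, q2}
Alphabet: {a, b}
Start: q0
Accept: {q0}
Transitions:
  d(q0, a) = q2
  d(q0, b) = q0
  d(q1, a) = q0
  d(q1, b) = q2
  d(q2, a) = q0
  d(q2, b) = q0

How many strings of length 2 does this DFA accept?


Enumerating all length-2 strings:
  "aa" -> q0 [accept]
  "ab" -> q0 [accept]
  "ba" -> q2 [reject]
  "bb" -> q0 [accept]

3 out of 4


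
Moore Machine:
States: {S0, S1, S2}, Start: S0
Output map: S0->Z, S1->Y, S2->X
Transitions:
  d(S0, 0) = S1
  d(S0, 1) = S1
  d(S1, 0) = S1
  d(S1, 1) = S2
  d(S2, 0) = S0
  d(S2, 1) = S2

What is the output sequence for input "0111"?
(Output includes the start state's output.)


Start: S0 (output Z)
  --0--> S1 (output Y)
  --1--> S2 (output X)
  --1--> S2 (output X)
  --1--> S2 (output X)

"ZYXXX"


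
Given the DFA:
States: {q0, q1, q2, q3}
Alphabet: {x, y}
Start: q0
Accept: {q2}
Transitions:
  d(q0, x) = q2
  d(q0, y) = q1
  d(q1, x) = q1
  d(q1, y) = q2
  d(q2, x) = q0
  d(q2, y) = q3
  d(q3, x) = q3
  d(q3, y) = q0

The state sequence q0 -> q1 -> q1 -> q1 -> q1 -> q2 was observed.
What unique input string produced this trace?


Trace back each transition to find the symbol:
  q0 --[y]--> q1
  q1 --[x]--> q1
  q1 --[x]--> q1
  q1 --[x]--> q1
  q1 --[y]--> q2

"yxxxy"


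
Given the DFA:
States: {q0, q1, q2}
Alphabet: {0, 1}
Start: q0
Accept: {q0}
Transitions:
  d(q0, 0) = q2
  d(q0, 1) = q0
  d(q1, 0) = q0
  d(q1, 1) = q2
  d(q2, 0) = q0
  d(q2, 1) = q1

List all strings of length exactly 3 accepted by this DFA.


All strings of length 3: 8 total
Accepted: 4

"001", "010", "100", "111"


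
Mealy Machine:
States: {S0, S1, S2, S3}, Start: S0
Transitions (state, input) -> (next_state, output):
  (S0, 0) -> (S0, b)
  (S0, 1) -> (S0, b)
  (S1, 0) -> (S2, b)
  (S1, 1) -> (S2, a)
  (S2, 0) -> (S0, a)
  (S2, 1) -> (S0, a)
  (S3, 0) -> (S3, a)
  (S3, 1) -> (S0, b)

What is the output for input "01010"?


Step-by-step:
  (S0, 0) -> (S0, b)
  (S0, 1) -> (S0, b)
  (S0, 0) -> (S0, b)
  (S0, 1) -> (S0, b)
  (S0, 0) -> (S0, b)

"bbbbb"


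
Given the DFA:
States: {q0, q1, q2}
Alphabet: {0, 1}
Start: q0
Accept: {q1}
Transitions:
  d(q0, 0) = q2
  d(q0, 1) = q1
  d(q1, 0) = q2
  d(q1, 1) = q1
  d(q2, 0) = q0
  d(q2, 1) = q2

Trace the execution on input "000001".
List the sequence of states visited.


Input: 000001
d(q0, 0) = q2
d(q2, 0) = q0
d(q0, 0) = q2
d(q2, 0) = q0
d(q0, 0) = q2
d(q2, 1) = q2


q0 -> q2 -> q0 -> q2 -> q0 -> q2 -> q2


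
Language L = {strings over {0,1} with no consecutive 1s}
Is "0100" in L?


'11' does not occur

Yes, "0100" is in L


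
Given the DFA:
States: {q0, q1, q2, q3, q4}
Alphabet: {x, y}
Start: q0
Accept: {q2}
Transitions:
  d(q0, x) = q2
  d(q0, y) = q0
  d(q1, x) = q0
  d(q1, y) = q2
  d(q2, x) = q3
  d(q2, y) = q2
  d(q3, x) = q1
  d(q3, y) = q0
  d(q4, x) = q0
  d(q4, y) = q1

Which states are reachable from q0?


BFS from q0:
  layer 0: {q0}
  layer 1: {q2}
  layer 2: {q3}
  layer 3: {q1}

{q0, q1, q2, q3}


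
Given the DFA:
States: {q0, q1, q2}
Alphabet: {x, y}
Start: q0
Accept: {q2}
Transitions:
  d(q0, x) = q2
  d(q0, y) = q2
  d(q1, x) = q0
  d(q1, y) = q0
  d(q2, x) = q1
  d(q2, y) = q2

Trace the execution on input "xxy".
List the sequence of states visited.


Input: xxy
d(q0, x) = q2
d(q2, x) = q1
d(q1, y) = q0


q0 -> q2 -> q1 -> q0


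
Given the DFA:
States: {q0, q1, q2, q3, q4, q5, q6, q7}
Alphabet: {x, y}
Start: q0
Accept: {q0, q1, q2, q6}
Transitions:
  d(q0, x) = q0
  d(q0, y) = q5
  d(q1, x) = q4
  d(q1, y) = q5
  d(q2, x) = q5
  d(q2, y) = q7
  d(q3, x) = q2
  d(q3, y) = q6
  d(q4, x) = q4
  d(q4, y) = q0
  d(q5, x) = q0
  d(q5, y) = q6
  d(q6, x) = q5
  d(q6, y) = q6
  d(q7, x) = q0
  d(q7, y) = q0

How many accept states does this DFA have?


Accept states listed: {q0, q1, q2, q6}
Counting: q0(1) q1(2) q2(3) q6(4)

4


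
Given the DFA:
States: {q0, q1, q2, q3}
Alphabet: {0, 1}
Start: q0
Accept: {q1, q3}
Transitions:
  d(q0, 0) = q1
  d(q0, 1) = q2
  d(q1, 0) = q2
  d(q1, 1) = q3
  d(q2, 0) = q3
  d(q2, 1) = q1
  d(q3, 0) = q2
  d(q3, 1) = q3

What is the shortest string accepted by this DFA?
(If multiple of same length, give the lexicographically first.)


BFS by string length (lex-first path to each state shown):
  len 0: q0<-""
  len 1: q1<-"0", q2<-"1"
Found accept state at length 1.

"0"


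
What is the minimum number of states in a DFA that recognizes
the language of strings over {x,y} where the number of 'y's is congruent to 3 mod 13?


States track (count of 'y') mod 13.
Need 13 states: one per remainder 0..12; accept = remainder 3.

13


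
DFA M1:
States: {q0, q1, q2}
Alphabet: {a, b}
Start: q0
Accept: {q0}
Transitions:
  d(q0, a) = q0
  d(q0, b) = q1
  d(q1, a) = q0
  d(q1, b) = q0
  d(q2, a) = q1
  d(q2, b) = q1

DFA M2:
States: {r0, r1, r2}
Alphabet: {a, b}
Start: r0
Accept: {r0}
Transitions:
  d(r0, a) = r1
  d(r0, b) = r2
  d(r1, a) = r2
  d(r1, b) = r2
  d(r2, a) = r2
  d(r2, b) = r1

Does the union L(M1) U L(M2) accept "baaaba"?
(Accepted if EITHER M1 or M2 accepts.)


M1: final=q0 accepted=True
M2: final=r2 accepted=False

Yes, union accepts


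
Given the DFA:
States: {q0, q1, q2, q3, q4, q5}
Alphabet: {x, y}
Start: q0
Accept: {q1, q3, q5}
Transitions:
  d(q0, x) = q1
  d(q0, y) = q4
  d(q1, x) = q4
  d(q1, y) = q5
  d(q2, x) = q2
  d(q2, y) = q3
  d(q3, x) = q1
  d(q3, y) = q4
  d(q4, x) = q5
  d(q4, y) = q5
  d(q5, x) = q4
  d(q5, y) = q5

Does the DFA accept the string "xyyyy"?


Trace: q0 -> q1 -> q5 -> q5 -> q5 -> q5
Final state: q5
Accept states: {q1, q3, q5}

Yes, accepted (final state q5 is an accept state)


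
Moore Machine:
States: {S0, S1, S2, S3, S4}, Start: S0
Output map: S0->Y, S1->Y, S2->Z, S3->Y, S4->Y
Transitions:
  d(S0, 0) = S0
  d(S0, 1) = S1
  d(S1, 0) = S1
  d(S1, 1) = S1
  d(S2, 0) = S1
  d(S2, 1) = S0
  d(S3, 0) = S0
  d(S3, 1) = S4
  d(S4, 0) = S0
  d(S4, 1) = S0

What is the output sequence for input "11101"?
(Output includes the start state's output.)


Start: S0 (output Y)
  --1--> S1 (output Y)
  --1--> S1 (output Y)
  --1--> S1 (output Y)
  --0--> S1 (output Y)
  --1--> S1 (output Y)

"YYYYYY"


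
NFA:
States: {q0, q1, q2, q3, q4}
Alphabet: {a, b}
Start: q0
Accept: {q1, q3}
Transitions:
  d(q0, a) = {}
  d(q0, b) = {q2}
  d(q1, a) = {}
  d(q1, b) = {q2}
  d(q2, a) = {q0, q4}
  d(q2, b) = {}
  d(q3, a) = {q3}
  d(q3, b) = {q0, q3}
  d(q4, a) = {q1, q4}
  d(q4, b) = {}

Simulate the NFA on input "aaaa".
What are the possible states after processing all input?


Start: {q0}
  --a--> {}
  --a--> {}
  --a--> {}
  --a--> {}

{} (empty set, no valid transitions)


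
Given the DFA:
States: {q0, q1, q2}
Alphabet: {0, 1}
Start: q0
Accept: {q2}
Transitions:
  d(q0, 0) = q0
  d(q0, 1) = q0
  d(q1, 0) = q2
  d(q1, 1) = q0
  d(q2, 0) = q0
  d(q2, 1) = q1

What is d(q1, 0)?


Looking up transition d(q1, 0)

q2


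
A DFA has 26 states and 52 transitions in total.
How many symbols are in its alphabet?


Each state has exactly one transition per symbol.
|alphabet| = transitions / states = 52 / 26 = 2

2


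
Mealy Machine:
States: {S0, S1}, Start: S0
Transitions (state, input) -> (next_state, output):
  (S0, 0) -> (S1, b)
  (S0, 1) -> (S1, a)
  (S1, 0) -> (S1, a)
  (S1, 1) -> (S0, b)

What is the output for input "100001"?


Step-by-step:
  (S0, 1) -> (S1, a)
  (S1, 0) -> (S1, a)
  (S1, 0) -> (S1, a)
  (S1, 0) -> (S1, a)
  (S1, 0) -> (S1, a)
  (S1, 1) -> (S0, b)

"aaaaab"


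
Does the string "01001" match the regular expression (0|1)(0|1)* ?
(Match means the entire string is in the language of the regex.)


|string| = 5; first = '0'; last = '1'

Yes, "01001" matches (0|1)(0|1)*


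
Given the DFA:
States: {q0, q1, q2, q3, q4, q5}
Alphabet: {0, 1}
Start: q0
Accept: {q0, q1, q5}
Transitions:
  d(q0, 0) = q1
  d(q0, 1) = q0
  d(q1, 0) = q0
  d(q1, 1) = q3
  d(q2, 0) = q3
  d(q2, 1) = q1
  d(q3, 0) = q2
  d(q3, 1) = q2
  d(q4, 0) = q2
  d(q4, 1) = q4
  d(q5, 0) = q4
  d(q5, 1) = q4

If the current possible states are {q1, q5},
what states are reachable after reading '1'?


Apply transition on '1' from each current state:
  d(q1, 1) = q3
  d(q5, 1) = q4

{q3, q4}


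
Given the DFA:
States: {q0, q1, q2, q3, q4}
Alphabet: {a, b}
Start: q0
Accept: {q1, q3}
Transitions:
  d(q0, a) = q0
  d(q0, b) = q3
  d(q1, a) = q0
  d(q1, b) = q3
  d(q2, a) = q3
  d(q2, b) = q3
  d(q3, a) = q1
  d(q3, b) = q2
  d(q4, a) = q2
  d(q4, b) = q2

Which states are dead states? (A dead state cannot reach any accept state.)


Forward reachability from each state:
  q0 -> reaches accept state q1 (live)
  q1 -> reaches accept state q1 (live)
  q2 -> reaches accept state q1 (live)
  q3 -> reaches accept state q1 (live)
  q4 -> reaches accept state q1 (live)

None (all states can reach an accept state)


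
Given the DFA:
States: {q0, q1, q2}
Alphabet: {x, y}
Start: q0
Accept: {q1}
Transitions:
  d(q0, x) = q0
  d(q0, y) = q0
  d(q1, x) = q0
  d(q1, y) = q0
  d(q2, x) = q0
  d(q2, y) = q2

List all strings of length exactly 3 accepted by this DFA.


All strings of length 3: 8 total
Accepted: 0

None


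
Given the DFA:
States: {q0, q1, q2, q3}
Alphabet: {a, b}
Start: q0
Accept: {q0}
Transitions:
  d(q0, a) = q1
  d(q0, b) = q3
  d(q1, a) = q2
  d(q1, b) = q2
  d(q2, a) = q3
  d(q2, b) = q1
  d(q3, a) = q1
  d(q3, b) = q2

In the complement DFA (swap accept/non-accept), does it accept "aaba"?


Trace: q0 -> q1 -> q2 -> q1 -> q2
Final: q2
Original accept: {q0}
Complement: q2 is not in original accept

Yes, complement accepts (original rejects)


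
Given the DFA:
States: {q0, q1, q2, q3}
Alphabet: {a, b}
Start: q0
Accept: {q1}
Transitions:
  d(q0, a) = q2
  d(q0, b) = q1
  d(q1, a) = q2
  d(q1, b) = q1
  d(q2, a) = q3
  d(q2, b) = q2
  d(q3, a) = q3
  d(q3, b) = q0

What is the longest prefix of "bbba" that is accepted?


Run the DFA, marking each prefix where the state is accepting:
  "" -> q0 [reject]
  "b" -> q1 [accept]
  "bb" -> q1 [accept]
  "bbb" -> q1 [accept]
  "bbba" -> q2 [reject]

"bbb"


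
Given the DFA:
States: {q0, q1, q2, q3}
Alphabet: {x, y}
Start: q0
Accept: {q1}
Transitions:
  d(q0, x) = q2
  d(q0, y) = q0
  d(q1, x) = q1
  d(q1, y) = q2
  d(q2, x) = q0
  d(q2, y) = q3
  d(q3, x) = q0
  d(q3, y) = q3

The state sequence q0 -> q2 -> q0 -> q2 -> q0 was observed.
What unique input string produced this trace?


Trace back each transition to find the symbol:
  q0 --[x]--> q2
  q2 --[x]--> q0
  q0 --[x]--> q2
  q2 --[x]--> q0

"xxxx"


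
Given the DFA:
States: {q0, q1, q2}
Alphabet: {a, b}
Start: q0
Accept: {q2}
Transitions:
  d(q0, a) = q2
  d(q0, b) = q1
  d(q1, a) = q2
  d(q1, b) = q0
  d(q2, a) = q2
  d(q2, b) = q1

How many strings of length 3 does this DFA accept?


Enumerating all length-3 strings:
  "aaa" -> q2 [accept]
  "aab" -> q1 [reject]
  "aba" -> q2 [accept]
  "abb" -> q0 [reject]
  "baa" -> q2 [accept]
  "bab" -> q1 [reject]
  "bba" -> q2 [accept]
  "bbb" -> q1 [reject]

4 out of 8


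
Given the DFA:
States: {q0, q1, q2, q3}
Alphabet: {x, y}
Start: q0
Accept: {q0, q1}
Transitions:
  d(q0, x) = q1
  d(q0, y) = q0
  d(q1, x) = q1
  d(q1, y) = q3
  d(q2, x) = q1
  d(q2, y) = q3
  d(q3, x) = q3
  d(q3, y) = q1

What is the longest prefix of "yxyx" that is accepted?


Run the DFA, marking each prefix where the state is accepting:
  "" -> q0 [accept]
  "y" -> q0 [accept]
  "yx" -> q1 [accept]
  "yxy" -> q3 [reject]
  "yxyx" -> q3 [reject]

"yx"


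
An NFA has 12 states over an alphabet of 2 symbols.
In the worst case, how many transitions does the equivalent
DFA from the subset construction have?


Subset construction: one DFA state per subset of NFA states = 2^12 = 4096 states.
Each DFA state has 2 outgoing transitions: 4096 * 2 = 8192

8192


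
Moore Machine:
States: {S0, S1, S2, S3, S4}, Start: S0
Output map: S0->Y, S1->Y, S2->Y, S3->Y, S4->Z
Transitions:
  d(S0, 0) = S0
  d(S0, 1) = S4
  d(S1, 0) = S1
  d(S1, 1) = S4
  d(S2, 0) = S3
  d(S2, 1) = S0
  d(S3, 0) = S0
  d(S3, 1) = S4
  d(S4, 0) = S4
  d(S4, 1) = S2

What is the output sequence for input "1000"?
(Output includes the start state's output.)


Start: S0 (output Y)
  --1--> S4 (output Z)
  --0--> S4 (output Z)
  --0--> S4 (output Z)
  --0--> S4 (output Z)

"YZZZZ"


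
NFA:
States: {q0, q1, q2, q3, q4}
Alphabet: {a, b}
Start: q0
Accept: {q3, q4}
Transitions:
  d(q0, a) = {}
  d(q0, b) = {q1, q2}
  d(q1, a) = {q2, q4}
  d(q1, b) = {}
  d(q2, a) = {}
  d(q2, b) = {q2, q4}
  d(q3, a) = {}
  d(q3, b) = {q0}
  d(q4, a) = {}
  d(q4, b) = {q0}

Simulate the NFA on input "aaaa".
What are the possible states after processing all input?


Start: {q0}
  --a--> {}
  --a--> {}
  --a--> {}
  --a--> {}

{} (empty set, no valid transitions)


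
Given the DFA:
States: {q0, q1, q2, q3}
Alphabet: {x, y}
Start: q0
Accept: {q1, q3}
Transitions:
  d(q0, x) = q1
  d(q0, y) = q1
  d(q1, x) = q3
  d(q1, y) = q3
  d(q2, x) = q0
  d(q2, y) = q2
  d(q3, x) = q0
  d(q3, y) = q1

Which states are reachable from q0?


BFS from q0:
  layer 0: {q0}
  layer 1: {q1}
  layer 2: {q3}

{q0, q1, q3}


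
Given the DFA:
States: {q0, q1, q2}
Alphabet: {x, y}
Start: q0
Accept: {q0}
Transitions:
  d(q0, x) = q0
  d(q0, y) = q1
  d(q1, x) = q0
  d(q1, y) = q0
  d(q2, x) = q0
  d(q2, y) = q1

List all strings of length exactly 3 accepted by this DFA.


All strings of length 3: 8 total
Accepted: 5

"xxx", "xyx", "xyy", "yxx", "yyx"


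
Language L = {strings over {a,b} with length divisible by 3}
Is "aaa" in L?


length = 3; 3 mod 3 = 0

Yes, "aaa" is in L


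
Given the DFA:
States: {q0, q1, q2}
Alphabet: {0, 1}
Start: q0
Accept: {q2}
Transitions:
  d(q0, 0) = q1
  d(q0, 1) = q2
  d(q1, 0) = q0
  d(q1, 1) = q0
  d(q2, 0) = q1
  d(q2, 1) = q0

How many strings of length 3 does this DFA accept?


Enumerating all length-3 strings:
  "000" -> q1 [reject]
  "001" -> q2 [accept]
  "010" -> q1 [reject]
  "011" -> q2 [accept]
  "100" -> q0 [reject]
  "101" -> q0 [reject]
  "110" -> q1 [reject]
  "111" -> q2 [accept]

3 out of 8


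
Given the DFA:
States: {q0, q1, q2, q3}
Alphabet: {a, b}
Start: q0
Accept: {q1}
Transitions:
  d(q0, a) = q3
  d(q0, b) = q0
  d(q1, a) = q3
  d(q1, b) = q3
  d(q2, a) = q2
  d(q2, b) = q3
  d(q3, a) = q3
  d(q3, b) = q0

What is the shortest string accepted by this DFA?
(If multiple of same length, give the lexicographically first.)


BFS by string length (lex-first path to each state shown):
  len 0: q0<-""
  len 1: q0<-"b", q3<-"a"
  len 2: q0<-"ab", q3<-"aa"
  len 3: q0<-"aab", q3<-"aaa"
  len 4: q0<-"aaab", q3<-"aaaa"
  len 5: q0<-"aaaab", q3<-"aaaaa"
  len 6: q0<-"aaaaab", q3<-"aaaaaa"
  len 7: q0<-"aaaaaab", q3<-"aaaaaaa"
  len 8: q0<-"aaaaaaab", q3<-"aaaaaaaa"

No string accepted (empty language)


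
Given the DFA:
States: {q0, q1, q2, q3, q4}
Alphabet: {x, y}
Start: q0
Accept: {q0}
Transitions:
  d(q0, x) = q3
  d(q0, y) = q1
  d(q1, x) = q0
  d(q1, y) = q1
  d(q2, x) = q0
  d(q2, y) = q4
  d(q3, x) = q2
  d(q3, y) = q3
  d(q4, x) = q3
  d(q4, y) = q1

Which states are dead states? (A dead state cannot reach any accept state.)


Forward reachability from each state:
  q0 -> reaches accept state q0 (live)
  q1 -> reaches accept state q0 (live)
  q2 -> reaches accept state q0 (live)
  q3 -> reaches accept state q0 (live)
  q4 -> reaches accept state q0 (live)

None (all states can reach an accept state)


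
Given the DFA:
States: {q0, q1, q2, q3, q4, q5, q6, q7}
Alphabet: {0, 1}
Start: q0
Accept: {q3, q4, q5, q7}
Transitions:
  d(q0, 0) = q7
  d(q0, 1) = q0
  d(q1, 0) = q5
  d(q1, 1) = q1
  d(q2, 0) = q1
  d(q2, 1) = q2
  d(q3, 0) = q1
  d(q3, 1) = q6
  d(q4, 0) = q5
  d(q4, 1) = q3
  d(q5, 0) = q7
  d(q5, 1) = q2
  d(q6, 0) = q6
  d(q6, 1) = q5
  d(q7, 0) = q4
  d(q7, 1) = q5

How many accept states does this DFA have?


Accept states listed: {q3, q4, q5, q7}
Counting: q3(1) q4(2) q5(3) q7(4)

4


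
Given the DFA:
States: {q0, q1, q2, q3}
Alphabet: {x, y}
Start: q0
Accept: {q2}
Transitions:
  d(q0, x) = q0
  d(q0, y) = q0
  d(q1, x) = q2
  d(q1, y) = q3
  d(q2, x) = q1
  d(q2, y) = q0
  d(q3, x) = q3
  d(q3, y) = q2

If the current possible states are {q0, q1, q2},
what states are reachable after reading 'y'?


Apply transition on 'y' from each current state:
  d(q0, y) = q0
  d(q1, y) = q3
  d(q2, y) = q0

{q0, q3}


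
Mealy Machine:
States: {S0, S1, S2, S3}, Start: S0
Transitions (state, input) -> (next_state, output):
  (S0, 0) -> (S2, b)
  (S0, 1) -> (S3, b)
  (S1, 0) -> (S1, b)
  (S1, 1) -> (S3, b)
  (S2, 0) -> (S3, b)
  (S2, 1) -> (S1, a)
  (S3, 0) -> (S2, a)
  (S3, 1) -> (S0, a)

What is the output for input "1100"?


Step-by-step:
  (S0, 1) -> (S3, b)
  (S3, 1) -> (S0, a)
  (S0, 0) -> (S2, b)
  (S2, 0) -> (S3, b)

"babb"


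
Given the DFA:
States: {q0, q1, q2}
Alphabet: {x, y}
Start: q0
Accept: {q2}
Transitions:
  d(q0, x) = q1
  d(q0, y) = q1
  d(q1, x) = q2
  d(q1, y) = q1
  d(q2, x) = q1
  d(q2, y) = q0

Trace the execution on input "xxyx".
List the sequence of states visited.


Input: xxyx
d(q0, x) = q1
d(q1, x) = q2
d(q2, y) = q0
d(q0, x) = q1


q0 -> q1 -> q2 -> q0 -> q1


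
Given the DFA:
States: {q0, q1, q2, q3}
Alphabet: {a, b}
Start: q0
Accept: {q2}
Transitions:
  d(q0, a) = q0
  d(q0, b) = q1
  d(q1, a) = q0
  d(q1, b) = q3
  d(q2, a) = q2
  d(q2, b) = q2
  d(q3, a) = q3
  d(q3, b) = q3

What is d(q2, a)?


Looking up transition d(q2, a)

q2


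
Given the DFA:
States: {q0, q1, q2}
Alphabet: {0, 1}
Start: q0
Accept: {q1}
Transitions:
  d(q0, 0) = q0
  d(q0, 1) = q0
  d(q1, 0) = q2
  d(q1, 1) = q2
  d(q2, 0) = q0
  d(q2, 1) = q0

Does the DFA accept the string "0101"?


Trace: q0 -> q0 -> q0 -> q0 -> q0
Final state: q0
Accept states: {q1}

No, rejected (final state q0 is not an accept state)


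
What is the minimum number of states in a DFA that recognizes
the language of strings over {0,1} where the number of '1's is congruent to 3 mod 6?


States track (count of '1') mod 6.
Need 6 states: one per remainder 0..5; accept = remainder 3.

6


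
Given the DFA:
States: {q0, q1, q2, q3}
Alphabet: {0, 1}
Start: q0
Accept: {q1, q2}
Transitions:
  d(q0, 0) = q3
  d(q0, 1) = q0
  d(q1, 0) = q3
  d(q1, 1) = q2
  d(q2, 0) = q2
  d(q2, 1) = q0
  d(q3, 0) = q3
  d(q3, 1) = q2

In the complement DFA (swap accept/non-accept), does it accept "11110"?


Trace: q0 -> q0 -> q0 -> q0 -> q0 -> q3
Final: q3
Original accept: {q1, q2}
Complement: q3 is not in original accept

Yes, complement accepts (original rejects)


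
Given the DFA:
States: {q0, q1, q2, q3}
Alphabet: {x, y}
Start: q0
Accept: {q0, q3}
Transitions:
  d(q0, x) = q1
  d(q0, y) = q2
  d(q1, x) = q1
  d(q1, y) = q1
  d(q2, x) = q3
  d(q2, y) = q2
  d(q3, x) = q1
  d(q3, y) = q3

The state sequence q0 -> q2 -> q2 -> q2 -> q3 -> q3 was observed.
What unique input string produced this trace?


Trace back each transition to find the symbol:
  q0 --[y]--> q2
  q2 --[y]--> q2
  q2 --[y]--> q2
  q2 --[x]--> q3
  q3 --[y]--> q3

"yyyxy"


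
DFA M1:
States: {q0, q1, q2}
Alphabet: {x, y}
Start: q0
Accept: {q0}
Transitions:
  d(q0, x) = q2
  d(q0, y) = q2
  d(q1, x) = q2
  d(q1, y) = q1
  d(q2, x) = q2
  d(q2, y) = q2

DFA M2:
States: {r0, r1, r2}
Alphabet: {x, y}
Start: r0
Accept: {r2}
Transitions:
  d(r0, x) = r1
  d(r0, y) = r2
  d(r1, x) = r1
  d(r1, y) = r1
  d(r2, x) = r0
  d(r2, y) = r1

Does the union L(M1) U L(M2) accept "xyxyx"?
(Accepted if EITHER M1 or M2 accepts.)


M1: final=q2 accepted=False
M2: final=r1 accepted=False

No, union rejects (neither accepts)


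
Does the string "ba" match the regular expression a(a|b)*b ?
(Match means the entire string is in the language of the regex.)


|string| = 2; first = 'b'; last = 'a'

No, "ba" does not match a(a|b)*b


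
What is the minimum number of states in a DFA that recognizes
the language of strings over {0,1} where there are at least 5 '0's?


States: count = 0, 1, ..., 4, and a final '>= 5' state.
Total: 5 + 1 = 6. Accept = '>= 5' state.

6


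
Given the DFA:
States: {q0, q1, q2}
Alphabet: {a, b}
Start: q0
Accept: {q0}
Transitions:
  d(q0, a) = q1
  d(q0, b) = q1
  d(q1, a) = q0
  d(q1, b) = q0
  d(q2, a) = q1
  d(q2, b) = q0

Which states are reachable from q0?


BFS from q0:
  layer 0: {q0}
  layer 1: {q1}

{q0, q1}


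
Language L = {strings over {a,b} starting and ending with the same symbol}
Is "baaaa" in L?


first = 'b', last = 'a'

No, "baaaa" is not in L


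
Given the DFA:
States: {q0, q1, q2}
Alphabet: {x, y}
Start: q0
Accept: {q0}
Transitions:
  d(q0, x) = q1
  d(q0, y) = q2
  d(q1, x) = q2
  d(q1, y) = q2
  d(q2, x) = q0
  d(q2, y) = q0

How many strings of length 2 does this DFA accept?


Enumerating all length-2 strings:
  "xx" -> q2 [reject]
  "xy" -> q2 [reject]
  "yx" -> q0 [accept]
  "yy" -> q0 [accept]

2 out of 4


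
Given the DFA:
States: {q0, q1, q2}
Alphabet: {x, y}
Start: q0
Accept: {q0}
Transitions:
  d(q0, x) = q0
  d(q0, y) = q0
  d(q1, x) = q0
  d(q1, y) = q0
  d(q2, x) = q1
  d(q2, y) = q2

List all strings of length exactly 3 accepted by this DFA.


All strings of length 3: 8 total
Accepted: 8

"xxx", "xxy", "xyx", "xyy", "yxx", "yxy", "yyx", "yyy"


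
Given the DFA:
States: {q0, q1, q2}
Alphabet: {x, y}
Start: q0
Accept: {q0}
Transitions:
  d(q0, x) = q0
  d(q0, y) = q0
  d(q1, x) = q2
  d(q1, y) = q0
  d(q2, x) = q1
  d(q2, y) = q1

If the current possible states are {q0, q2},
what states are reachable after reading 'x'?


Apply transition on 'x' from each current state:
  d(q0, x) = q0
  d(q2, x) = q1

{q0, q1}


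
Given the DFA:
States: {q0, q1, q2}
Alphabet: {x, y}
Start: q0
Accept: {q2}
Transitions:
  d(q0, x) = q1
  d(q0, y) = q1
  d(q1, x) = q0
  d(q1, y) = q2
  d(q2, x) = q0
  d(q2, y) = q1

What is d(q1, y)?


Looking up transition d(q1, y)

q2


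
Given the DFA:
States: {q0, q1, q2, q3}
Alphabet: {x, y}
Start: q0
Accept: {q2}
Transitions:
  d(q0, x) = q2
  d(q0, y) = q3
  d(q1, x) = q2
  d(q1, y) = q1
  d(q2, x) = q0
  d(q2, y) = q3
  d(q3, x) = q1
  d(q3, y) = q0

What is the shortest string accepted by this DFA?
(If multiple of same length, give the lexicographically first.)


BFS by string length (lex-first path to each state shown):
  len 0: q0<-""
  len 1: q2<-"x", q3<-"y"
Found accept state at length 1.

"x"


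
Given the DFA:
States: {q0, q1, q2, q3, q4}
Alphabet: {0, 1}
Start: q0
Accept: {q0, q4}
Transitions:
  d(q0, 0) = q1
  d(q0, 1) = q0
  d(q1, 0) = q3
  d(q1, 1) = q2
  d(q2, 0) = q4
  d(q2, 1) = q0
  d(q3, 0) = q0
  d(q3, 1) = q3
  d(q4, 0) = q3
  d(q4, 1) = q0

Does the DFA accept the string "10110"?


Trace: q0 -> q0 -> q1 -> q2 -> q0 -> q1
Final state: q1
Accept states: {q0, q4}

No, rejected (final state q1 is not an accept state)


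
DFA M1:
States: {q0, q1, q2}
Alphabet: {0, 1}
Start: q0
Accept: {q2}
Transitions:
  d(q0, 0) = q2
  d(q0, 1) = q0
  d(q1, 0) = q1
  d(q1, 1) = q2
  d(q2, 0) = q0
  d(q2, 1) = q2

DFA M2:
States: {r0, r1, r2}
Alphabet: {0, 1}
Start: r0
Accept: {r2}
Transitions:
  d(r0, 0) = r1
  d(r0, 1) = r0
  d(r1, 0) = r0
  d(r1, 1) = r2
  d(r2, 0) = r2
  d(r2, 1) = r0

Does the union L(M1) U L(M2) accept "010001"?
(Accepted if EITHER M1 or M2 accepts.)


M1: final=q0 accepted=False
M2: final=r0 accepted=False

No, union rejects (neither accepts)


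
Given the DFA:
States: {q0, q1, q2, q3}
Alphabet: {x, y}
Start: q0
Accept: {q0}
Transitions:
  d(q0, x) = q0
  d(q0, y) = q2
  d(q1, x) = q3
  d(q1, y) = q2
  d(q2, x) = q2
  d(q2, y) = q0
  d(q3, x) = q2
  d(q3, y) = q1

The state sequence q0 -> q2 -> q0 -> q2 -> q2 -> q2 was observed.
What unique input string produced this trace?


Trace back each transition to find the symbol:
  q0 --[y]--> q2
  q2 --[y]--> q0
  q0 --[y]--> q2
  q2 --[x]--> q2
  q2 --[x]--> q2

"yyyxx"


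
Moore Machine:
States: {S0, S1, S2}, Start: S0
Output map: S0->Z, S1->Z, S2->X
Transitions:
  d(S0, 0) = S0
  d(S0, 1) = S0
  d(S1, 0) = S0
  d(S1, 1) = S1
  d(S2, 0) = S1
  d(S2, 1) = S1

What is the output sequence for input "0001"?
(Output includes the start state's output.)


Start: S0 (output Z)
  --0--> S0 (output Z)
  --0--> S0 (output Z)
  --0--> S0 (output Z)
  --1--> S0 (output Z)

"ZZZZZ"


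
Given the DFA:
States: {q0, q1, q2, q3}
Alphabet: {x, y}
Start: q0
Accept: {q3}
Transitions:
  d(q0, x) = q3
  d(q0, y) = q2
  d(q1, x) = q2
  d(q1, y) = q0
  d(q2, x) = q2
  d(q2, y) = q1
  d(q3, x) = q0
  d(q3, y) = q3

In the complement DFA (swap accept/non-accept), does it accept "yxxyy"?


Trace: q0 -> q2 -> q2 -> q2 -> q1 -> q0
Final: q0
Original accept: {q3}
Complement: q0 is not in original accept

Yes, complement accepts (original rejects)
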